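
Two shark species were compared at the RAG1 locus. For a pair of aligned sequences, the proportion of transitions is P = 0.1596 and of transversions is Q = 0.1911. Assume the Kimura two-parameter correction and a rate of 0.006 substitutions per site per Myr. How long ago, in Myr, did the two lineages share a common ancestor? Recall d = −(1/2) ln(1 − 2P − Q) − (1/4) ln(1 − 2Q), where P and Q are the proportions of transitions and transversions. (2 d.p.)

39.78

Under the Kimura two-parameter model, d = −½ ln(1 − 2P − Q) − ¼ ln(1 − 2Q).
1 − 2P − Q = 0.4897, giving −½ ln(0.4897) = 0.356981.
1 − 2Q = 0.6178, giving −¼ ln(0.6178) = 0.120398.
d = 0.356981 + 0.120398 = 0.477379.
Under a molecular clock d = 2μt, so t = d/(2μ) = 0.477379 / (2 × 0.006) = 39.78 Myr.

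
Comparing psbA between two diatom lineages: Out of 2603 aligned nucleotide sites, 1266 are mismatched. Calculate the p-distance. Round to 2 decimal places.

0.49

p = 1266/2603 = 0.486361… ≈ 0.49 (to 2 d.p.).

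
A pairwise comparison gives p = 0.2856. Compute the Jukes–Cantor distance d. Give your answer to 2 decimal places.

0.36

d = −(3/4) ln(1 − 4p/3) = −0.75 ln(1 − 0.3808) = −0.75 ln(0.6192)
  = −0.75 × (-0.479327) = 0.359495 substitutions/site.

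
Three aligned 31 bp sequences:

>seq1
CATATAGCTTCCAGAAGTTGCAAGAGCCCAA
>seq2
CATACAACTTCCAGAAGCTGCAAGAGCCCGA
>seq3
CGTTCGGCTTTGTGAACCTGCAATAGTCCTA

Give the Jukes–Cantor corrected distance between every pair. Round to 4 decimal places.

seq1–seq2: 4/31 sites differ → p ≈ 0.129032, d = −0.75 ln(1 − 0.172043) = 0.141596 ≈ 0.1416.
seq1–seq3: 12/31 sites differ → p ≈ 0.387097, d = −0.75 ln(1 − 0.516129) = 0.544453 ≈ 0.5445.
seq2–seq3: 11/31 sites differ → p ≈ 0.354839, d = −0.75 ln(1 − 0.473119) = 0.480585 ≈ 0.4806.

d(seq1,seq2) = 0.1416, d(seq1,seq3) = 0.5445, d(seq2,seq3) = 0.4806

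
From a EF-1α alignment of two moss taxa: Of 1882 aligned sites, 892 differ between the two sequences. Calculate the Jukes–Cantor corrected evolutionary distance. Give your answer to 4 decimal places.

p = 892/1882 ≈ 0.473964.
d = −(3/4) ln(1 − 4p/3) = −0.75 ln(1 − 0.631952) = −0.75 ln(0.368048)
  = −0.75 × (-0.999542) = 0.749657 substitutions/site.

0.7497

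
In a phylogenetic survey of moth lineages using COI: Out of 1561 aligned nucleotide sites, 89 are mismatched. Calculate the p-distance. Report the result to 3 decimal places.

p = 89/1561 = 0.057014… ≈ 0.057 (to 3 d.p.).

0.057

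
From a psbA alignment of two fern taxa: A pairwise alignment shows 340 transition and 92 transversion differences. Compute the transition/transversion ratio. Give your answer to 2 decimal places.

R = 340/92 = 3.695652… ≈ 3.70 (to 2 d.p.).

3.70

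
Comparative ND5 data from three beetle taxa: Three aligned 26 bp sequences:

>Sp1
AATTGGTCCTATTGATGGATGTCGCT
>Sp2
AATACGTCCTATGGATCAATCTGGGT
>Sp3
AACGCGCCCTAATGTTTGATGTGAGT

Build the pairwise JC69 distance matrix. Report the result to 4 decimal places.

d(Sp1,Sp2) = 0.3961, d(Sp1,Sp3) = 0.5393, d(Sp2,Sp3) = 0.5393

Sp1–Sp2: 8/26 sites differ → p ≈ 0.307692, d = −0.75 ln(1 − 0.410256) = 0.396050 ≈ 0.3961.
Sp1–Sp3: 10/26 sites differ → p ≈ 0.384615, d = −0.75 ln(1 − 0.51282) = 0.539341 ≈ 0.5393.
Sp2–Sp3: 10/26 sites differ → p ≈ 0.384615, d = −0.75 ln(1 − 0.51282) = 0.539341 ≈ 0.5393.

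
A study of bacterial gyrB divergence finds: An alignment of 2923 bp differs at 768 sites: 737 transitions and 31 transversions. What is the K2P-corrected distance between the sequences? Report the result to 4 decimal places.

P = 737/2923 ≈ 0.252138 and Q = 31/2923 ≈ 0.010606.
Under the Kimura two-parameter model, d = −½ ln(1 − 2P − Q) − ¼ ln(1 − 2Q).
1 − 2P − Q = 0.485118, giving −½ ln(0.485118) = 0.361682.
1 − 2Q = 0.978788, giving −¼ ln(0.978788) = 0.005360.
d = 0.361682 + 0.005360 = 0.367042.

0.3670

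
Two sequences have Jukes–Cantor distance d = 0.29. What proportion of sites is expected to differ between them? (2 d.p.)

p = (3/4)(1 − e^(−4d/3)) = 0.75 × (1 − e^(-0.386667)) = 0.75 × (1 − 0.679317) = 0.240512.

0.24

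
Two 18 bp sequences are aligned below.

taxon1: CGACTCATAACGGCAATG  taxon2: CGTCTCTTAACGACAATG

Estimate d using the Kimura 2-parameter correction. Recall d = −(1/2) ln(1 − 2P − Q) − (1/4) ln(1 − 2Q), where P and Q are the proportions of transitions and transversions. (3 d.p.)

Of 18 sites, 1 differences are transitions and 2 are transversions, so P = 1/18 ≈ 0.055556 and Q = 2/18 ≈ 0.111111.
Under the Kimura two-parameter model, d = −½ ln(1 − 2P − Q) − ¼ ln(1 − 2Q).
1 − 2P − Q = 0.777777, giving −½ ln(0.777777) = 0.125658.
1 − 2Q = 0.777778, giving −¼ ln(0.777778) = 0.062829.
d = 0.125658 + 0.062829 = 0.188487.

0.188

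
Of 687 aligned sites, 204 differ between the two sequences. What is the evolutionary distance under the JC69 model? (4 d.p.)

p = 204/687 ≈ 0.296943.
d = −(3/4) ln(1 − 4p/3) = −0.75 ln(1 − 0.395924) = −0.75 ln(0.604076)
  = −0.75 × (-0.504055) = 0.378041 substitutions/site.

0.3780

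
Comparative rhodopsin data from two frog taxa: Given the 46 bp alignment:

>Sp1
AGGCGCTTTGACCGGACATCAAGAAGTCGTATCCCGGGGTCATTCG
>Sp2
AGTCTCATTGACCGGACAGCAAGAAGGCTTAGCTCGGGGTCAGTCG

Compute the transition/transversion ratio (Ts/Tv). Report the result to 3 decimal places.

Transitions are A↔G and C↔T; transversions are all other mismatches.
Transitions: 1. Transversions: 8.
R = 1/8 = 0.125.

0.125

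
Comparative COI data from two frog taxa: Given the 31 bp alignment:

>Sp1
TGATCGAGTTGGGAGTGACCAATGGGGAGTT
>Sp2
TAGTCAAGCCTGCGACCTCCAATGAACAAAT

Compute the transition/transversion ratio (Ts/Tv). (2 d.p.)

Transitions are A↔G and C↔T; transversions are all other mismatches.
Transitions: 11. Transversions: 6.
R = 11/6 = 1.833333… ≈ 1.83 (to 2 d.p.).

1.83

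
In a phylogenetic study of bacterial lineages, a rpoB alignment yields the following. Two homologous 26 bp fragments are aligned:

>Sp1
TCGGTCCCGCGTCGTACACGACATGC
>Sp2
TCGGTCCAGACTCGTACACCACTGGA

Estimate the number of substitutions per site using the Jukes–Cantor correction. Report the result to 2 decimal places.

0.33

The sequences differ at 7 of 26 sites (8, 10, 11, 20, 23, 24, 26), so p = 7/26 ≈ 0.269231.
d = −(3/4) ln(1 − 4p/3) = −0.75 ln(1 − 0.358975) = −0.75 ln(0.641025)
  = −0.75 × (-0.444687) = 0.333515 substitutions/site.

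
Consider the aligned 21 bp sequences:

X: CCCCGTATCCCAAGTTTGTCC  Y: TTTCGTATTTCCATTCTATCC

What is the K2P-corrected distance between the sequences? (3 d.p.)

0.770

Of 21 sites, 7 differences are transitions and 2 are transversions, so P = 7/21 ≈ 0.333333 and Q = 2/21 ≈ 0.095238.
Under the Kimura two-parameter model, d = −½ ln(1 − 2P − Q) − ¼ ln(1 − 2Q).
1 − 2P − Q = 0.238096, giving −½ ln(0.238096) = 0.717541.
1 − 2Q = 0.809524, giving −¼ ln(0.809524) = 0.052827.
d = 0.717541 + 0.052827 = 0.770368.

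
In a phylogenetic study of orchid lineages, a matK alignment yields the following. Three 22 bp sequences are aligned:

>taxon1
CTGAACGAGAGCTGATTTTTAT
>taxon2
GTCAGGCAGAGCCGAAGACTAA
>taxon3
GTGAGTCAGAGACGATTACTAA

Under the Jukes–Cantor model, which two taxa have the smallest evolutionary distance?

taxon1–taxon2: 11/22 differ, p = 0.500, d = 0.824.
taxon1–taxon3: 9/22 differ, p = 0.409, d = 0.591.
taxon2–taxon3: 5/22 differ, p = 0.227, d = 0.271.
The smallest distance is between taxon2 and taxon3.

taxon2 and taxon3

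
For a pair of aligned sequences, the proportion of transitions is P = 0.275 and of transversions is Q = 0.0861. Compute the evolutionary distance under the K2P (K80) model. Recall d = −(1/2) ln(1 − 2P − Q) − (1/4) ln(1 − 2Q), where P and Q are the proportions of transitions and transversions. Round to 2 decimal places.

0.55

Under the Kimura two-parameter model, d = −½ ln(1 − 2P − Q) − ¼ ln(1 − 2Q).
1 − 2P − Q = 0.3639, giving −½ ln(0.3639) = 0.505438.
1 − 2Q = 0.8278, giving −¼ ln(0.8278) = 0.047246.
d = 0.505438 + 0.047246 = 0.552684.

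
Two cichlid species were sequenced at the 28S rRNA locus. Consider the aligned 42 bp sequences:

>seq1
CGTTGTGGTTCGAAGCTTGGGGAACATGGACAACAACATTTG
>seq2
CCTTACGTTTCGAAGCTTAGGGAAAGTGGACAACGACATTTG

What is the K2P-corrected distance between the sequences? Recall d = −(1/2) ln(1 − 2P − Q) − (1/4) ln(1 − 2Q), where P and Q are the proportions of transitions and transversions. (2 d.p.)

Of 42 sites, 5 differences are transitions and 3 are transversions, so P = 5/42 ≈ 0.119048 and Q = 3/42 ≈ 0.071429.
Under the Kimura two-parameter model, d = −½ ln(1 − 2P − Q) − ¼ ln(1 − 2Q).
1 − 2P − Q = 0.690475, giving −½ ln(0.690475) = 0.185188.
1 − 2Q = 0.857142, giving −¼ ln(0.857142) = 0.038538.
d = 0.185188 + 0.038538 = 0.223726.

0.22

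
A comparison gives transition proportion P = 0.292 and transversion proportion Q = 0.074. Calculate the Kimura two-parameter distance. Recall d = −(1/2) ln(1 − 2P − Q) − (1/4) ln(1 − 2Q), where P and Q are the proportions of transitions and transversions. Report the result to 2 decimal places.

0.58

Under the Kimura two-parameter model, d = −½ ln(1 − 2P − Q) − ¼ ln(1 − 2Q).
1 − 2P − Q = 0.342, giving −½ ln(0.342) = 0.536472.
1 − 2Q = 0.852, giving −¼ ln(0.852) = 0.040042.
d = 0.536472 + 0.040042 = 0.576514.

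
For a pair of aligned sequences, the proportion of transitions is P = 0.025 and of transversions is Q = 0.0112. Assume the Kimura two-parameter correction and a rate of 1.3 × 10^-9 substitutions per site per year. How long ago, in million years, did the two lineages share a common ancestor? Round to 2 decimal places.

14.32

Under the Kimura two-parameter model, d = −½ ln(1 − 2P − Q) − ¼ ln(1 − 2Q).
1 − 2P − Q = 0.9388, giving −½ ln(0.9388) = 0.031576.
1 − 2Q = 0.9776, giving −¼ ln(0.9776) = 0.005664.
d = 0.031576 + 0.005664 = 0.037240.
Under a molecular clock d = 2μt, so t = d/(2μ) = 0.037240 / (2 × 1.3 × 10^-9) = 14.32 million years.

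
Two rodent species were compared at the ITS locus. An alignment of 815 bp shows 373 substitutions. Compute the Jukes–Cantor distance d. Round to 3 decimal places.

0.707

p = 373/815 ≈ 0.457669.
d = −(3/4) ln(1 − 4p/3) = −0.75 ln(1 − 0.610225) = −0.75 ln(0.389775)
  = −0.75 × (-0.942186) = 0.706640 substitutions/site.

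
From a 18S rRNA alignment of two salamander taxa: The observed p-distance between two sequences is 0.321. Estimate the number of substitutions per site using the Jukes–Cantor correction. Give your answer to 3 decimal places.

d = −(3/4) ln(1 − 4p/3) = −0.75 ln(1 − 0.428) = −0.75 ln(0.572)
  = −0.75 × (-0.558616) = 0.418962 substitutions/site.

0.419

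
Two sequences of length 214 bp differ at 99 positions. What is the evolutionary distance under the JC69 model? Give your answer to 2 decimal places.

0.72

p = 99/214 ≈ 0.462617.
d = −(3/4) ln(1 − 4p/3) = −0.75 ln(1 − 0.616823) = −0.75 ln(0.383177)
  = −0.75 × (-0.959258) = 0.719444 substitutions/site.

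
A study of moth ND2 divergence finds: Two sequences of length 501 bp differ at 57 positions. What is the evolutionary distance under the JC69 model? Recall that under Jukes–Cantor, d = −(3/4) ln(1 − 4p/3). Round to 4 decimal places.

0.1234

p = 57/501 ≈ 0.113772.
d = −(3/4) ln(1 − 4p/3) = −0.75 ln(1 − 0.151696) = −0.75 ln(0.848304)
  = −0.75 × (-0.164516) = 0.123387 substitutions/site.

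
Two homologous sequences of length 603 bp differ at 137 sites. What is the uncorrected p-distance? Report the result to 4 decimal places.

p = 137/603 = 0.227197… ≈ 0.2272 (to 4 d.p.).

0.2272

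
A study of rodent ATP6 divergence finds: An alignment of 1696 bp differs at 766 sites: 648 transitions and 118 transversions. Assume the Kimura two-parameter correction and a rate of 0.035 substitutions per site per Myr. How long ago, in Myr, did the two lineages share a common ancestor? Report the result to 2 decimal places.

P = 648/1696 ≈ 0.382075 and Q = 118/1696 ≈ 0.069575.
Under the Kimura two-parameter model, d = −½ ln(1 − 2P − Q) − ¼ ln(1 − 2Q).
1 − 2P − Q = 0.166275, giving −½ ln(0.166275) = 0.897056.
1 − 2Q = 0.86085, giving −¼ ln(0.86085) = 0.037459.
d = 0.897056 + 0.037459 = 0.934515.
Under a molecular clock d = 2μt, so t = d/(2μ) = 0.934515 / (2 × 0.035) = 13.35 Myr.

13.35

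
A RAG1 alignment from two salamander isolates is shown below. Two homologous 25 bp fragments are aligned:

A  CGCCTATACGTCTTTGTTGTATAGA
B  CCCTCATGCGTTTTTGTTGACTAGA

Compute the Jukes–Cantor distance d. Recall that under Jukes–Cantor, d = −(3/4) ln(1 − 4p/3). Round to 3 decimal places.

The sequences differ at 7 of 25 sites (2, 4, 5, 8, 12, 20, 21), so p = 7/25 = 0.28.
d = −(3/4) ln(1 − 4p/3) = −0.75 ln(1 − 0.373333) = −0.75 ln(0.626667)
  = −0.75 × (-0.467340) = 0.350505 substitutions/site.

0.351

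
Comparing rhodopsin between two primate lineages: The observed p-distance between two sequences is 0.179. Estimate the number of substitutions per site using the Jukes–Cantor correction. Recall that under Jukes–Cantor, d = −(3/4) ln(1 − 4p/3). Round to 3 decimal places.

0.205

d = −(3/4) ln(1 − 4p/3) = −0.75 ln(1 − 0.238667) = −0.75 ln(0.761333)
  = −0.75 × (-0.272684) = 0.204513 substitutions/site.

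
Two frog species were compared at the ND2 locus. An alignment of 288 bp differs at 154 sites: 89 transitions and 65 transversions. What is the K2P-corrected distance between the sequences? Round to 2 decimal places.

P = 89/288 ≈ 0.309028 and Q = 65/288 ≈ 0.225694.
Under the Kimura two-parameter model, d = −½ ln(1 − 2P − Q) − ¼ ln(1 − 2Q).
1 − 2P − Q = 0.15625, giving −½ ln(0.15625) = 0.928149.
1 − 2Q = 0.548612, giving −¼ ln(0.548612) = 0.150091.
d = 0.928149 + 0.150091 = 1.078240.

1.08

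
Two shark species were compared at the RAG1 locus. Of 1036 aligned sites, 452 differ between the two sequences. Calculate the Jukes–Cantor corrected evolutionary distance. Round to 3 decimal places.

p = 452/1036 ≈ 0.436293.
d = −(3/4) ln(1 − 4p/3) = −0.75 ln(1 − 0.581724) = −0.75 ln(0.418276)
  = −0.75 × (-0.871614) = 0.653711 substitutions/site.

0.654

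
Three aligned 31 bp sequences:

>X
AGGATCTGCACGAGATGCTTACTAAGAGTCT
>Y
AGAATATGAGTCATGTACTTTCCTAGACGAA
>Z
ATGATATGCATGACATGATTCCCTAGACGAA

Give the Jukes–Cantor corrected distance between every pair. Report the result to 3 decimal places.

d(X,Y) = 0.874, d(X,Z) = 0.544, d(Y,Z) = 0.422

X–Y: 16/31 sites differ → p ≈ 0.516129, d = −0.75 ln(1 − 0.688172) = 0.873978 ≈ 0.874.
X–Z: 12/31 sites differ → p ≈ 0.387097, d = −0.75 ln(1 − 0.516129) = 0.544453 ≈ 0.544.
Y–Z: 10/31 sites differ → p ≈ 0.322581, d = −0.75 ln(1 − 0.430108) = 0.421731 ≈ 0.422.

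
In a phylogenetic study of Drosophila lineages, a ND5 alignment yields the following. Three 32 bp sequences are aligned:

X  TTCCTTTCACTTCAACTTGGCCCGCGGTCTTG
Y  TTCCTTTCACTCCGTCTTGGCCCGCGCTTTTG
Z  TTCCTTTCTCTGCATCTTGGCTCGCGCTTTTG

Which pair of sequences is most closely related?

Y and Z

X–Y: 5/32 differ, p = 0.156, d = 0.175.
X–Z: 6/32 differ, p = 0.188, d = 0.216.
Y–Z: 4/32 differ, p = 0.125, d = 0.137.
The smallest distance is between Y and Z.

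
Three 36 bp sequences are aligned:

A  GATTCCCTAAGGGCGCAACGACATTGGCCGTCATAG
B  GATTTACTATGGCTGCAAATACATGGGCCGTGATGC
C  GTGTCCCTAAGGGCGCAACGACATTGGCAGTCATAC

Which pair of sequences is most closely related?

A–B: 11/36 differ, p = 0.306, d = 0.392.
A–C: 4/36 differ, p = 0.111, d = 0.120.
B–C: 13/36 differ, p = 0.361, d = 0.493.
The smallest distance is between A and C.

A and C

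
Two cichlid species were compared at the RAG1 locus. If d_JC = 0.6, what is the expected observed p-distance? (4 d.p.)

0.4130

p = (3/4)(1 − e^(−4d/3)) = 0.75 × (1 − e^(-0.8)) = 0.75 × (1 − 0.449329) = 0.413003.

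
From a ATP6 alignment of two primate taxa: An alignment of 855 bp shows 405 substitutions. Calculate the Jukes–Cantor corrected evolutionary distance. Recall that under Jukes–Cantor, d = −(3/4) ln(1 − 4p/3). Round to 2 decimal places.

p = 405/855 ≈ 0.473684.
d = −(3/4) ln(1 − 4p/3) = −0.75 ln(1 − 0.631579) = −0.75 ln(0.368421)
  = −0.75 × (-0.998529) = 0.748897 substitutions/site.

0.75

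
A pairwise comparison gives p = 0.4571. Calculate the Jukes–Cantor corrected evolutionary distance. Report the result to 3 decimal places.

d = −(3/4) ln(1 − 4p/3) = −0.75 ln(1 − 0.609467) = −0.75 ln(0.390533)
  = −0.75 × (-0.940243) = 0.705182 substitutions/site.

0.705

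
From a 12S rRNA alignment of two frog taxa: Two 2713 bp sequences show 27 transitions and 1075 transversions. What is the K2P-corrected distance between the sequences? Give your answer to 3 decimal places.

P = 27/2713 ≈ 0.009952 and Q = 1075/2713 ≈ 0.39624.
Under the Kimura two-parameter model, d = −½ ln(1 − 2P − Q) − ¼ ln(1 − 2Q).
1 − 2P − Q = 0.583856, giving −½ ln(0.583856) = 0.269050.
1 − 2Q = 0.20752, giving −¼ ln(0.20752) = 0.393132.
d = 0.269050 + 0.393132 = 0.662182.

0.662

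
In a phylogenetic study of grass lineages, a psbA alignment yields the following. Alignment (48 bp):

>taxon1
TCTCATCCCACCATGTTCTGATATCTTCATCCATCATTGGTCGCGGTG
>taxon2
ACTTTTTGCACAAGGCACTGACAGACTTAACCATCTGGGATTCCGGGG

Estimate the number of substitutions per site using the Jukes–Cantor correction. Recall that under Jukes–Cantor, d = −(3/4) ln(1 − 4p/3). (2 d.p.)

0.71

The sequences differ at 22 of 48 sites, so p = 22/48 ≈ 0.458333.
d = −(3/4) ln(1 − 4p/3) = −0.75 ln(1 − 0.611111) = −0.75 ln(0.388889)
  = −0.75 × (-0.944461) = 0.708346 substitutions/site.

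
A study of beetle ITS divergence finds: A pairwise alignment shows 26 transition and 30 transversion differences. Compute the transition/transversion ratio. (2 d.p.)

R = 26/30 = 0.866666… ≈ 0.87 (to 2 d.p.).

0.87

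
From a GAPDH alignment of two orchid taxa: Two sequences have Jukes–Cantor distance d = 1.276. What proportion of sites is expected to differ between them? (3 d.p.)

p = (3/4)(1 − e^(−4d/3)) = 0.75 × (1 − e^(-1.701333)) = 0.75 × (1 − 0.182440) = 0.613170.

0.613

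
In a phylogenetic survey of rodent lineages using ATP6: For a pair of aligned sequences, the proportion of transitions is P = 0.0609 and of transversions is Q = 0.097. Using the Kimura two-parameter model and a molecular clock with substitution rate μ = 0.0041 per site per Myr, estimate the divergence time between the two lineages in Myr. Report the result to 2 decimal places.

Under the Kimura two-parameter model, d = −½ ln(1 − 2P − Q) − ¼ ln(1 − 2Q).
1 − 2P − Q = 0.7812, giving −½ ln(0.7812) = 0.123462.
1 − 2Q = 0.806, giving −¼ ln(0.806) = 0.053918.
d = 0.123462 + 0.053918 = 0.177380.
Under a molecular clock d = 2μt, so t = d/(2μ) = 0.177380 / (2 × 0.0041) = 21.63 Myr.

21.63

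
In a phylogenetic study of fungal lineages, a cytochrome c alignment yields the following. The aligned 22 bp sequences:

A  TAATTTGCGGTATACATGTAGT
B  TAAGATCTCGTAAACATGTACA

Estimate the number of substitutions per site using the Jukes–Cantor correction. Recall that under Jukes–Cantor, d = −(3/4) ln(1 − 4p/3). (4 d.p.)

0.4975

The sequences differ at 8 of 22 sites (4, 5, 7, 8, 9, 13, 21, 22), so p = 8/22 ≈ 0.363636.
d = −(3/4) ln(1 − 4p/3) = −0.75 ln(1 − 0.484848) = −0.75 ln(0.515152)
  = −0.75 × (-0.663293) = 0.497470 substitutions/site.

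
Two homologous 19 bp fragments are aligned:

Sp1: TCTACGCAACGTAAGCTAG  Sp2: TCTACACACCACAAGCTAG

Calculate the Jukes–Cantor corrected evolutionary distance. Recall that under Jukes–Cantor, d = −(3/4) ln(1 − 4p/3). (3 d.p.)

The sequences differ at 4 of 19 sites (6, 9, 11, 12), so p = 4/19 ≈ 0.210526.
d = −(3/4) ln(1 − 4p/3) = −0.75 ln(1 − 0.280701) = −0.75 ln(0.719299)
  = −0.75 × (-0.329478) = 0.247109 substitutions/site.

0.247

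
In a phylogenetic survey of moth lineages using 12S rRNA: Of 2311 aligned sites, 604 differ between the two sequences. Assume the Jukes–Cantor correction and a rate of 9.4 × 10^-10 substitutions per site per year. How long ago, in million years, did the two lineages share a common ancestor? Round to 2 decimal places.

p = 604/2311 ≈ 0.261359.
d = −(3/4) ln(1 − 4p/3) = −0.75 ln(1 − 0.348479) = −0.75 ln(0.651521)
  = −0.75 × (-0.428446) = 0.321335 substitutions/site.
Under a molecular clock d = 2μt, so t = d/(2μ) = 0.321335 / (2 × 9.4 × 10^-10) = 170.92 million years.

170.92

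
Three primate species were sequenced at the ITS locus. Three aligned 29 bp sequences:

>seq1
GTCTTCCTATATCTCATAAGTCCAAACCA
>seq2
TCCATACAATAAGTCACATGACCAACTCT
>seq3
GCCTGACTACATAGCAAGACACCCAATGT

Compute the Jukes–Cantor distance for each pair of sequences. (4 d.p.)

d(seq1,seq2) = 0.6829, d(seq1,seq3) = 0.7739, d(seq2,seq3) = 0.8776

seq1–seq2: 13/29 sites differ → p ≈ 0.448276, d = −0.75 ln(1 − 0.597701) = 0.682920 ≈ 0.6829.
seq1–seq3: 14/29 sites differ → p ≈ 0.482759, d = −0.75 ln(1 − 0.643679) = 0.773942 ≈ 0.7739.
seq2–seq3: 15/29 sites differ → p ≈ 0.517241, d = −0.75 ln(1 − 0.689655) = 0.877553 ≈ 0.8776.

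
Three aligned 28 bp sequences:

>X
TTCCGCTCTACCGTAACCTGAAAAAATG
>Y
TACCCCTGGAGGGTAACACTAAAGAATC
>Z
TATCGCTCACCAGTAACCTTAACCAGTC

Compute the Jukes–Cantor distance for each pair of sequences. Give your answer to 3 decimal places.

d(X,Y) = 0.556, d(X,Z) = 0.485, d(Y,Z) = 0.635

X–Y: 11/28 sites differ → p ≈ 0.392857, d = −0.75 ln(1 − 0.523809) = 0.556452 ≈ 0.556.
X–Z: 10/28 sites differ → p ≈ 0.357143, d = −0.75 ln(1 − 0.476191) = 0.484971 ≈ 0.485.
Y–Z: 12/28 sites differ → p ≈ 0.428571, d = −0.75 ln(1 − 0.571428) = 0.635472 ≈ 0.635.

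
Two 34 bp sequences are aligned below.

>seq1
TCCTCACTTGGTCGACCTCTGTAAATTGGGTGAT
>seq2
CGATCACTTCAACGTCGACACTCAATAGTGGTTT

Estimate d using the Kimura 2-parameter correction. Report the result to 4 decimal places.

0.9442

Of 34 sites, 2 differences are transitions and 15 are transversions, so P = 2/34 ≈ 0.058824 and Q = 15/34 ≈ 0.441176.
Under the Kimura two-parameter model, d = −½ ln(1 − 2P − Q) − ¼ ln(1 − 2Q).
1 − 2P − Q = 0.441176, giving −½ ln(0.441176) = 0.409156.
1 − 2Q = 0.117648, giving −¼ ln(0.117648) = 0.535015.
d = 0.409156 + 0.535015 = 0.944171.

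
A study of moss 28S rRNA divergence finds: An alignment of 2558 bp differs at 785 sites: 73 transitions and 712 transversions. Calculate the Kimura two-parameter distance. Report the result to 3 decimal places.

0.408

P = 73/2558 ≈ 0.028538 and Q = 712/2558 ≈ 0.278342.
Under the Kimura two-parameter model, d = −½ ln(1 − 2P − Q) − ¼ ln(1 − 2Q).
1 − 2P − Q = 0.664582, giving −½ ln(0.664582) = 0.204299.
1 − 2Q = 0.443316, giving −¼ ln(0.443316) = 0.203368.
d = 0.204299 + 0.203368 = 0.407667.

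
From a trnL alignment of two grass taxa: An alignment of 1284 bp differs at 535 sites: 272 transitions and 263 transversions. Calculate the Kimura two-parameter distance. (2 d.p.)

P = 272/1284 ≈ 0.211838 and Q = 263/1284 ≈ 0.204829.
Under the Kimura two-parameter model, d = −½ ln(1 − 2P − Q) − ¼ ln(1 − 2Q).
1 − 2P − Q = 0.371495, giving −½ ln(0.371495) = 0.495110.
1 − 2Q = 0.590342, giving −¼ ln(0.590342) = 0.131763.
d = 0.495110 + 0.131763 = 0.626873.

0.63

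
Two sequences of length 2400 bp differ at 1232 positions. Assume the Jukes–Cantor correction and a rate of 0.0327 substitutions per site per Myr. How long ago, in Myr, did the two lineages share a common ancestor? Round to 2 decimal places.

13.23

p = 1232/2400 ≈ 0.513333.
d = −(3/4) ln(1 − 4p/3) = −0.75 ln(1 − 0.684444) = −0.75 ln(0.315556)
  = −0.75 × (-1.153419) = 0.865064 substitutions/site.
Under a molecular clock d = 2μt, so t = d/(2μ) = 0.865064 / (2 × 0.0327) = 13.23 Myr.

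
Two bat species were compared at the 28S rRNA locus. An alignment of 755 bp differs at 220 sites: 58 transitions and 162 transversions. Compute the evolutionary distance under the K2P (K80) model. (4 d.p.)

0.3698

P = 58/755 ≈ 0.076821 and Q = 162/755 ≈ 0.21457.
Under the Kimura two-parameter model, d = −½ ln(1 − 2P − Q) − ¼ ln(1 − 2Q).
1 − 2P − Q = 0.631788, giving −½ ln(0.631788) = 0.229601.
1 − 2Q = 0.57086, giving −¼ ln(0.57086) = 0.140153.
d = 0.229601 + 0.140153 = 0.369754.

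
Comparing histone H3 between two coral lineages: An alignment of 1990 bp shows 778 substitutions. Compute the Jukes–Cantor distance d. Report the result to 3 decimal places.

0.552

p = 778/1990 ≈ 0.390955.
d = −(3/4) ln(1 − 4p/3) = −0.75 ln(1 − 0.521273) = −0.75 ln(0.478727)
  = −0.75 × (-0.736625) = 0.552469 substitutions/site.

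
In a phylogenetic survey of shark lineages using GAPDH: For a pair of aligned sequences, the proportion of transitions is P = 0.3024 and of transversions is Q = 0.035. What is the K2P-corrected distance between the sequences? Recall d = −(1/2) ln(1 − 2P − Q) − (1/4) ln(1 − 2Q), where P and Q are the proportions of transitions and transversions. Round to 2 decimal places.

0.53

Under the Kimura two-parameter model, d = −½ ln(1 − 2P − Q) − ¼ ln(1 − 2Q).
1 − 2P − Q = 0.3602, giving −½ ln(0.3602) = 0.510548.
1 − 2Q = 0.93, giving −¼ ln(0.93) = 0.018143.
d = 0.510548 + 0.018143 = 0.528691.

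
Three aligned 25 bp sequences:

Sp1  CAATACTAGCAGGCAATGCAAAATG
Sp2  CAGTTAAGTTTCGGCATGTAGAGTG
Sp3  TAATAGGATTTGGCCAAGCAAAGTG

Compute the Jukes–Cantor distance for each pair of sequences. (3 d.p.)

Sp1–Sp2: 14/25 sites differ → p = 0.56, d = −0.75 ln(1 − 0.746667) = 1.029788 ≈ 1.030.
Sp1–Sp3: 9/25 sites differ → p = 0.36, d = −0.75 ln(1 − 0.48) = 0.490445 ≈ 0.490.
Sp2–Sp3: 11/25 sites differ → p = 0.44, d = −0.75 ln(1 − 0.586667) = 0.662626 ≈ 0.663.

d(Sp1,Sp2) = 1.030, d(Sp1,Sp3) = 0.490, d(Sp2,Sp3) = 0.663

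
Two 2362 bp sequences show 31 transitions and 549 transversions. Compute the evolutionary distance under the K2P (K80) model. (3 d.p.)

P = 31/2362 ≈ 0.013124 and Q = 549/2362 ≈ 0.23243.
Under the Kimura two-parameter model, d = −½ ln(1 − 2P − Q) − ¼ ln(1 − 2Q).
1 − 2P − Q = 0.741322, giving −½ ln(0.741322) = 0.149660.
1 − 2Q = 0.53514, giving −¼ ln(0.53514) = 0.156307.
d = 0.149660 + 0.156307 = 0.305967.

0.306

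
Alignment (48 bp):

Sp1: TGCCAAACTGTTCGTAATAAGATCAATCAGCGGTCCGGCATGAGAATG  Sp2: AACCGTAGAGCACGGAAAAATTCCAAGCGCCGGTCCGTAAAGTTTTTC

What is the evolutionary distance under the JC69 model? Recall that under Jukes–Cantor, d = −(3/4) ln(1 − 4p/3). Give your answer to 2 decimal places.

The sequences differ at 24 of 48 sites, so p = 24/48 = 0.5.
d = −(3/4) ln(1 − 4p/3) = −0.75 ln(1 − 0.666667) = −0.75 ln(0.333333)
  = −0.75 × (-1.098613) = 0.823960 substitutions/site.

0.82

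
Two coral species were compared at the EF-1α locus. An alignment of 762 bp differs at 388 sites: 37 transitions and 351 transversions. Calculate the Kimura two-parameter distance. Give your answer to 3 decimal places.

1.043

P = 37/762 ≈ 0.048556 and Q = 351/762 ≈ 0.46063.
Under the Kimura two-parameter model, d = −½ ln(1 − 2P − Q) − ¼ ln(1 − 2Q).
1 − 2P − Q = 0.442258, giving −½ ln(0.442258) = 0.407931.
1 − 2Q = 0.07874, giving −¼ ln(0.07874) = 0.635401.
d = 0.407931 + 0.635401 = 1.043332.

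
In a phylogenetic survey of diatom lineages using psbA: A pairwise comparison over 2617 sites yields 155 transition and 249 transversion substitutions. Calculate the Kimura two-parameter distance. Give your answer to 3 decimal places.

P = 155/2617 ≈ 0.059228 and Q = 249/2617 ≈ 0.095147.
Under the Kimura two-parameter model, d = −½ ln(1 − 2P − Q) − ¼ ln(1 − 2Q).
1 − 2P − Q = 0.786397, giving −½ ln(0.786397) = 0.120147.
1 − 2Q = 0.809706, giving −¼ ln(0.809706) = 0.052771.
d = 0.120147 + 0.052771 = 0.172918.

0.173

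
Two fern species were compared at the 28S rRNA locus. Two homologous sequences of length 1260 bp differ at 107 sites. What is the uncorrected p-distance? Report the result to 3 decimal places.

p = 107/1260 = 0.084920… ≈ 0.085 (to 3 d.p.).

0.085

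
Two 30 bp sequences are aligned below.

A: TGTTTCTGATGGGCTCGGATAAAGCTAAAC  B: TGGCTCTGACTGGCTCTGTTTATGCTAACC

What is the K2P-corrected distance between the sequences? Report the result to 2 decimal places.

0.39

Of 30 sites, 2 differences are transitions and 7 are transversions, so P = 2/30 ≈ 0.066667 and Q = 7/30 ≈ 0.233333.
Under the Kimura two-parameter model, d = −½ ln(1 − 2P − Q) − ¼ ln(1 − 2Q).
1 − 2P − Q = 0.633333, giving −½ ln(0.633333) = 0.228379.
1 − 2Q = 0.533334, giving −¼ ln(0.533334) = 0.157152.
d = 0.228379 + 0.157152 = 0.385531.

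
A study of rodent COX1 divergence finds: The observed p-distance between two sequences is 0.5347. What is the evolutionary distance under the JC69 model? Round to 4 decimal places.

0.9360

d = −(3/4) ln(1 − 4p/3) = −0.75 ln(1 − 0.712933) = −0.75 ln(0.287067)
  = −0.75 × (-1.248040) = 0.936030 substitutions/site.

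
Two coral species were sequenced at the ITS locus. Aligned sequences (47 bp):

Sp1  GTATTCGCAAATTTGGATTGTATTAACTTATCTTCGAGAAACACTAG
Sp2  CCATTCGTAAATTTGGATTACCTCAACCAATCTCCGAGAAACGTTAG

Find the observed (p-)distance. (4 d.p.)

The sequences differ at 12 of 47 positions.
p = 12/47 = 0.255319… ≈ 0.2553 (to 4 d.p.).

0.2553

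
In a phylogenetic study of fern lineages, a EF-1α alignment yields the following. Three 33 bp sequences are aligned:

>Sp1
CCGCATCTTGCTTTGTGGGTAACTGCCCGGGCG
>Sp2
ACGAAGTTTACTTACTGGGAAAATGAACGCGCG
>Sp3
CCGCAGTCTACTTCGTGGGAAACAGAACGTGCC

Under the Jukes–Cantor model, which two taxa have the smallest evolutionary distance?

Sp1–Sp2: 12/33 differ, p = 0.364, d = 0.497.
Sp1–Sp3: 11/33 differ, p = 0.333, d = 0.441.
Sp2–Sp3: 9/33 differ, p = 0.273, d = 0.339.
The smallest distance is between Sp2 and Sp3.

Sp2 and Sp3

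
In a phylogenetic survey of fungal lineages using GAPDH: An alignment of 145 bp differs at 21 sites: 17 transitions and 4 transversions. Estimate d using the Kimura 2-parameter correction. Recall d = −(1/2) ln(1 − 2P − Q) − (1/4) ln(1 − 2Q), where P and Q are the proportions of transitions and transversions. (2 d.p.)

P = 17/145 ≈ 0.117241 and Q = 4/145 ≈ 0.027586.
Under the Kimura two-parameter model, d = −½ ln(1 − 2P − Q) − ¼ ln(1 − 2Q).
1 − 2P − Q = 0.737932, giving −½ ln(0.737932) = 0.151952.
1 − 2Q = 0.944828, giving −¼ ln(0.944828) = 0.014188.
d = 0.151952 + 0.014188 = 0.166140.

0.17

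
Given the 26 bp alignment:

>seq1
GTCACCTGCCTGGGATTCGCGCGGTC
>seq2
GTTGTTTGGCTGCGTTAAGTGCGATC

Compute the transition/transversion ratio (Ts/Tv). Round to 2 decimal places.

Transitions are A↔G and C↔T; transversions are all other mismatches.
Transitions: 6. Transversions: 5.
R = 6/5 = 1.20.

1.20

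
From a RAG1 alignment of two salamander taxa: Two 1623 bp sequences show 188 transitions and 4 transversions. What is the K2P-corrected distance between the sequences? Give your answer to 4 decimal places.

0.1346

P = 188/1623 ≈ 0.115835 and Q = 4/1623 ≈ 0.002465.
Under the Kimura two-parameter model, d = −½ ln(1 − 2P − Q) − ¼ ln(1 − 2Q).
1 − 2P − Q = 0.765865, giving −½ ln(0.765865) = 0.133375.
1 − 2Q = 0.99507, giving −¼ ln(0.99507) = 0.001236.
d = 0.133375 + 0.001236 = 0.134611.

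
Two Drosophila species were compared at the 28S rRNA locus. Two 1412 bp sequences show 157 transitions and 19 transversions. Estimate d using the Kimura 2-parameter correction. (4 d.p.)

0.1413

P = 157/1412 ≈ 0.11119 and Q = 19/1412 ≈ 0.013456.
Under the Kimura two-parameter model, d = −½ ln(1 − 2P − Q) − ¼ ln(1 − 2Q).
1 − 2P − Q = 0.764164, giving −½ ln(0.764164) = 0.134486.
1 − 2Q = 0.973088, giving −¼ ln(0.973088) = 0.006820.
d = 0.134486 + 0.006820 = 0.141306.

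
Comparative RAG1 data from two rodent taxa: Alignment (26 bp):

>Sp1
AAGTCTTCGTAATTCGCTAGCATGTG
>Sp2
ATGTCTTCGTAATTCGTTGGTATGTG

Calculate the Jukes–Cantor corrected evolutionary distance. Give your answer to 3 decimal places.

The sequences differ at 4 of 26 sites (2, 17, 19, 21), so p = 4/26 ≈ 0.153846.
d = −(3/4) ln(1 − 4p/3) = −0.75 ln(1 − 0.205128) = −0.75 ln(0.794872)
  = −0.75 × (-0.229574) = 0.172181 substitutions/site.

0.172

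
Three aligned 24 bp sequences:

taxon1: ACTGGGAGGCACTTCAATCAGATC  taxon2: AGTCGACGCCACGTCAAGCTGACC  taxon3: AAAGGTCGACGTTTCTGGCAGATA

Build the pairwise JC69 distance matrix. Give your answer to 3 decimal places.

d(taxon1,taxon2) = 0.520, d(taxon1,taxon3) = 0.708, d(taxon2,taxon3) = 0.961

taxon1–taxon2: 9/24 sites differ → p = 0.375, d = −0.75 ln(1 − 0.5) = 0.519860 ≈ 0.520.
taxon1–taxon3: 11/24 sites differ → p ≈ 0.458333, d = −0.75 ln(1 − 0.611111) = 0.708346 ≈ 0.708.
taxon2–taxon3: 13/24 sites differ → p ≈ 0.541667, d = −0.75 ln(1 − 0.722223) = 0.960702 ≈ 0.961.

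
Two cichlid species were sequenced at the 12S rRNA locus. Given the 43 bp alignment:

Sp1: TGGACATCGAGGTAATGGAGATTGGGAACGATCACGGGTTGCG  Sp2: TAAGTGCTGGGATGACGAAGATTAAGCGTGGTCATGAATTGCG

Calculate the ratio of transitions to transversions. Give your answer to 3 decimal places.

Transitions are A↔G and C↔T; transversions are all other mismatches.
Transitions: 20. Transversions: 1.
R = 20/1 = 20.000.

20.000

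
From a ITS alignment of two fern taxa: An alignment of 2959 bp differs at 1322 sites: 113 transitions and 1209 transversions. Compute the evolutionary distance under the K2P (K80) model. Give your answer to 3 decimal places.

P = 113/2959 ≈ 0.038189 and Q = 1209/2959 ≈ 0.408584.
Under the Kimura two-parameter model, d = −½ ln(1 − 2P − Q) − ¼ ln(1 − 2Q).
1 − 2P − Q = 0.515038, giving −½ ln(0.515038) = 0.331757.
1 − 2Q = 0.182832, giving −¼ ln(0.182832) = 0.424797.
d = 0.331757 + 0.424797 = 0.756554.

0.757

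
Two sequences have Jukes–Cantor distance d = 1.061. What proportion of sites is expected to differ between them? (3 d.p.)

p = (3/4)(1 − e^(−4d/3)) = 0.75 × (1 − e^(-1.414667)) = 0.75 × (1 − 0.243007) = 0.567745.

0.568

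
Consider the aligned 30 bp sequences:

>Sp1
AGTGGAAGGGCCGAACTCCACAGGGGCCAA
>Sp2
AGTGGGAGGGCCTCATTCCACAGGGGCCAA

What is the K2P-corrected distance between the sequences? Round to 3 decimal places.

Of 30 sites, 2 differences are transitions and 2 are transversions, so P = 2/30 ≈ 0.066667 and Q = 2/30 ≈ 0.066667.
Under the Kimura two-parameter model, d = −½ ln(1 − 2P − Q) − ¼ ln(1 − 2Q).
1 − 2P − Q = 0.799999, giving −½ ln(0.799999) = 0.111572.
1 − 2Q = 0.866666, giving −¼ ln(0.866666) = 0.035775.
d = 0.111572 + 0.035775 = 0.147347.

0.147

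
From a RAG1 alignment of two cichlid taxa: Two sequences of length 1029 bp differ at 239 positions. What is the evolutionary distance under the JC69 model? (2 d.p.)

0.28

p = 239/1029 ≈ 0.232264.
d = −(3/4) ln(1 − 4p/3) = −0.75 ln(1 − 0.309685) = −0.75 ln(0.690315)
  = −0.75 × (-0.370607) = 0.277955 substitutions/site.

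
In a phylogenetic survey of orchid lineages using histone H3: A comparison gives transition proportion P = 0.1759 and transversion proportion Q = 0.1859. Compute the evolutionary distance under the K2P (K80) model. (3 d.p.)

Under the Kimura two-parameter model, d = −½ ln(1 − 2P − Q) − ¼ ln(1 − 2Q).
1 − 2P − Q = 0.4623, giving −½ ln(0.4623) = 0.385771.
1 − 2Q = 0.6282, giving −¼ ln(0.6282) = 0.116224.
d = 0.385771 + 0.116224 = 0.501995.

0.502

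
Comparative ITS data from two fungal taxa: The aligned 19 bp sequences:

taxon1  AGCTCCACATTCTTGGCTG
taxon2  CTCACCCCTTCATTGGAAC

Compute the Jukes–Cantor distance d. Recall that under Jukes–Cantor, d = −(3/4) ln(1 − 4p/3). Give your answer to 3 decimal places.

0.907

The sequences differ at 10 of 19 sites (1, 2, 4, 7, 9, 11, 12, 17, 18, 19), so p = 10/19 ≈ 0.526316.
d = −(3/4) ln(1 − 4p/3) = −0.75 ln(1 − 0.701755) = −0.75 ln(0.298245)
  = −0.75 × (-1.209840) = 0.907380 substitutions/site.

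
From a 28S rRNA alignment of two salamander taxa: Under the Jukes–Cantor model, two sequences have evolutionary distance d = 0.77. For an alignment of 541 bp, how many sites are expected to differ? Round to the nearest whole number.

260

Invert JC69: p = (3/4)(1 − e^(−4d/3)) = 0.75 × (1 − e^(-1.026667)) = 0.75 × (1 − 0.358199) = 0.481351.
Expected differing sites = pL ≈ 0.481351 × 541 = 260.410891 ≈ 260.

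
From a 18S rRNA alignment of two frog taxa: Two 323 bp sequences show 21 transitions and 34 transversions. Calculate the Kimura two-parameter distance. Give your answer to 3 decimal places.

P = 21/323 ≈ 0.065015 and Q = 34/323 ≈ 0.105263.
Under the Kimura two-parameter model, d = −½ ln(1 − 2P − Q) − ¼ ln(1 − 2Q).
1 − 2P − Q = 0.764707, giving −½ ln(0.764707) = 0.134131.
1 − 2Q = 0.789474, giving −¼ ln(0.789474) = 0.059097.
d = 0.134131 + 0.059097 = 0.193228.

0.193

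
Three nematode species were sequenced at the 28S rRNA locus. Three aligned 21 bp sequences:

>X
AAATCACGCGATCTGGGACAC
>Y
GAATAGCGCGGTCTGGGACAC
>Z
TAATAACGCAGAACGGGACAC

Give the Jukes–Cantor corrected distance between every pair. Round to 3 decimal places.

X–Y: 4/21 sites differ → p ≈ 0.190476, d = −0.75 ln(1 − 0.253968) = 0.219740 ≈ 0.220.
X–Z: 7/21 sites differ → p ≈ 0.333333, d = −0.75 ln(1 − 0.444444) = 0.440839 ≈ 0.441.
Y–Z: 6/21 sites differ → p ≈ 0.285714, d = −0.75 ln(1 − 0.380952) = 0.359679 ≈ 0.360.

d(X,Y) = 0.220, d(X,Z) = 0.441, d(Y,Z) = 0.360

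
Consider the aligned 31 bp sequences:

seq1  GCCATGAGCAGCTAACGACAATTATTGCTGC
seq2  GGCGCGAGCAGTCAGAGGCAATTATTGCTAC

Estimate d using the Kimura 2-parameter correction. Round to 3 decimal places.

0.398

Of 31 sites, 7 differences are transitions and 2 are transversions, so P = 7/31 ≈ 0.225806 and Q = 2/31 ≈ 0.064516.
Under the Kimura two-parameter model, d = −½ ln(1 − 2P − Q) − ¼ ln(1 − 2Q).
1 − 2P − Q = 0.483872, giving −½ ln(0.483872) = 0.362967.
1 − 2Q = 0.870968, giving −¼ ln(0.870968) = 0.034538.
d = 0.362967 + 0.034538 = 0.397505.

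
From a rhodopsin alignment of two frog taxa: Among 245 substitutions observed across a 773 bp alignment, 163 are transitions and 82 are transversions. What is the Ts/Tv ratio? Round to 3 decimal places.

1.988

R = 163/82 = 1.987804… ≈ 1.988 (to 3 d.p.).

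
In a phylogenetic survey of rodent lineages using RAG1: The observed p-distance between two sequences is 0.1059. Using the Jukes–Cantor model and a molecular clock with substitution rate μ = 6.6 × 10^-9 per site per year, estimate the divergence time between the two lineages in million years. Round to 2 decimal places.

d = −(3/4) ln(1 − 4p/3) = −0.75 ln(1 − 0.1412) = −0.75 ln(0.8588)
  = −0.75 × (-0.152219) = 0.114164 substitutions/site.
Under a molecular clock d = 2μt, so t = d/(2μ) = 0.114164 / (2 × 6.6 × 10^-9) = 8.65 million years.

8.65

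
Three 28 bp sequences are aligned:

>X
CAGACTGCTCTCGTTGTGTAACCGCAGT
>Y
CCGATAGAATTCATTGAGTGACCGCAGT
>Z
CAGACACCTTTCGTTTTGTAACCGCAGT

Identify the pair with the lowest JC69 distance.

X and Z

X–Y: 9/28 differ, p = 0.321, d = 0.420.
X–Z: 4/28 differ, p = 0.143, d = 0.158.
Y–Z: 9/28 differ, p = 0.321, d = 0.420.
The smallest distance is between X and Z.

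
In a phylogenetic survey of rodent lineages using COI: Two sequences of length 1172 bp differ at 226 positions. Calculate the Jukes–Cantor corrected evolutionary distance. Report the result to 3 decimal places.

p = 226/1172 ≈ 0.192833.
d = −(3/4) ln(1 − 4p/3) = −0.75 ln(1 − 0.257111) = −0.75 ln(0.742889)
  = −0.75 × (-0.297209) = 0.222907 substitutions/site.

0.223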